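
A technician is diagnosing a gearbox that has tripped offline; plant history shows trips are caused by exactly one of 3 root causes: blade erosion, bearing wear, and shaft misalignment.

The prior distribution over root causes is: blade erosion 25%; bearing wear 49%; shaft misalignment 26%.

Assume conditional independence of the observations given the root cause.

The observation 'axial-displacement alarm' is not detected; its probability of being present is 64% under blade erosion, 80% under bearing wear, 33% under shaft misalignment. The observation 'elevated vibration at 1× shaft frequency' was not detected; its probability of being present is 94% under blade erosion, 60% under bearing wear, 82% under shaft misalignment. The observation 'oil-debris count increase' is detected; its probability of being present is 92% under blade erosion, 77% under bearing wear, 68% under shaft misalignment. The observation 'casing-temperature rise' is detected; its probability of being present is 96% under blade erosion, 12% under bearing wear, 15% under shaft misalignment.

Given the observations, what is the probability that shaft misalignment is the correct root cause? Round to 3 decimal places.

For each hypothesis, the unnormalized posterior weight is prior × product of the observation likelihoods (using 1 − P(present | H) for each absent observation):
  blade erosion: 0.25 × (1 − 0.64) × (1 − 0.94) × 0.92 × 0.96 = 0.0047693
  bearing wear: 0.49 × (1 − 0.80) × (1 − 0.60) × 0.77 × 0.12 = 0.0036221
  shaft misalignment: 0.26 × (1 − 0.33) × (1 − 0.82) × 0.68 × 0.15 = 0.0031983
Marginal likelihood of the evidence = 0.01159.
P(shaft misalignment | evidence) = 0.0031983 / 0.01159 ≈ 0.276.

0.276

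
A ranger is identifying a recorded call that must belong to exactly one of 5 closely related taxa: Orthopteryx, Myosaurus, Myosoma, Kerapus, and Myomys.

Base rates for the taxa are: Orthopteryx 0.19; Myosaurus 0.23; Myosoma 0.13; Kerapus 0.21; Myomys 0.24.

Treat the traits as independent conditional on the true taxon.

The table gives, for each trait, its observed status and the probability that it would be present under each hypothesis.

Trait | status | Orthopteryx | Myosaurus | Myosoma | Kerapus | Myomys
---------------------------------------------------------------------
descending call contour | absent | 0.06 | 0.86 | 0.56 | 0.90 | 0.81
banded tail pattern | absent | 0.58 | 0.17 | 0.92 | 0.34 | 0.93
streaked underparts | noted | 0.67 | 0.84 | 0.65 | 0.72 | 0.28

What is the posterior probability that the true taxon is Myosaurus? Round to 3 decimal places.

By Bayes' rule with conditional independence, the unnormalized weight for each hypothesis is prior × ∏ likelihoods (using 1 − P(present | H) for each absent trait):
  Orthopteryx: 0.19 × (1 − 0.06) × (1 − 0.58) × 0.67 = 0.050258
  Myosaurus: 0.23 × (1 − 0.86) × (1 − 0.17) × 0.84 = 0.02245
  Myosoma: 0.13 × (1 − 0.56) × (1 − 0.92) × 0.65 = 0.0029744
  Kerapus: 0.21 × (1 − 0.90) × (1 − 0.34) × 0.72 = 0.0099792
  Myomys: 0.24 × (1 − 0.81) × (1 − 0.93) × 0.28 = 0.00089376
Marginal likelihood of the evidence = 0.086555.
P(Myosaurus | evidence) = 0.02245 / 0.086555 ≈ 0.259.

0.259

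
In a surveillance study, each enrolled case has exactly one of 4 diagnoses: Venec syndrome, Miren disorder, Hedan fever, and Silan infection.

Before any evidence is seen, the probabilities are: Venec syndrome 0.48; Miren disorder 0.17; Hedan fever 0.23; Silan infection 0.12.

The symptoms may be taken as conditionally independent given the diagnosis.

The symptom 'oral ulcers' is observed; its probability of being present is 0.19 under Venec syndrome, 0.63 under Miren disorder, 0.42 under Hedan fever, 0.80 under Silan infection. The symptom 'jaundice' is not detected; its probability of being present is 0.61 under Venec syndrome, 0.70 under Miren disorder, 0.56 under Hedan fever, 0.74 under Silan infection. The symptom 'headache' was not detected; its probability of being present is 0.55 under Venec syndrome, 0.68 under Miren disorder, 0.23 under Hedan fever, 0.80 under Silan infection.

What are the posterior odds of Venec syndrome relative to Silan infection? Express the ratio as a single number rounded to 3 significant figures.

3.21

The normalizing constant cancels in an odds ratio, so compute prior × likelihood for the two hypotheses only (using 1 − P(present | H) for each absent symptom):
  Venec syndrome: 0.48 × 0.19 × (1 − 0.61) × (1 − 0.55) = 0.016006
  Silan infection: 0.12 × 0.80 × (1 − 0.74) × (1 − 0.80) = 0.004992
Odds(Venec syndrome : Silan infection) = 0.016006 / 0.004992 ≈ 3.21.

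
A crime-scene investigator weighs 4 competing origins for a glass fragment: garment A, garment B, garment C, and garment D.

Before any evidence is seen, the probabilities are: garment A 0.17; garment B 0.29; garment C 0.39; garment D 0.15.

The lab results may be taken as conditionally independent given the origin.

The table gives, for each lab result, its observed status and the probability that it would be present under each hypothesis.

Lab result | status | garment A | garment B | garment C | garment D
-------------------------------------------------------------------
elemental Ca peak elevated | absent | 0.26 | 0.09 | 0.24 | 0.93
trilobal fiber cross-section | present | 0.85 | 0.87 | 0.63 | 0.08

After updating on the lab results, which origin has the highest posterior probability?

garment B

Multiply each prior by the joint likelihood of the lab result pattern (using 1 − P(present | H) for each absent lab result):
  garment A: 0.17 × (1 − 0.26) × 0.85 = 0.10693
  garment B: 0.29 × (1 − 0.09) × 0.87 = 0.22959
  garment C: 0.39 × (1 − 0.24) × 0.63 = 0.18673
  garment D: 0.15 × (1 − 0.93) × 0.08 = 0.00084
The unnormalized weights sum to 0.52409.
P(garment A | evidence) ≈ 0.10693 / 0.52409 ≈ 0.204
P(garment B | evidence) ≈ 0.22959 / 0.52409 ≈ 0.438
P(garment C | evidence) ≈ 0.18673 / 0.52409 ≈ 0.356
P(garment D | evidence) ≈ 0.00084 / 0.52409 ≈ 0.002
The largest is 0.438, so garment B is most probable.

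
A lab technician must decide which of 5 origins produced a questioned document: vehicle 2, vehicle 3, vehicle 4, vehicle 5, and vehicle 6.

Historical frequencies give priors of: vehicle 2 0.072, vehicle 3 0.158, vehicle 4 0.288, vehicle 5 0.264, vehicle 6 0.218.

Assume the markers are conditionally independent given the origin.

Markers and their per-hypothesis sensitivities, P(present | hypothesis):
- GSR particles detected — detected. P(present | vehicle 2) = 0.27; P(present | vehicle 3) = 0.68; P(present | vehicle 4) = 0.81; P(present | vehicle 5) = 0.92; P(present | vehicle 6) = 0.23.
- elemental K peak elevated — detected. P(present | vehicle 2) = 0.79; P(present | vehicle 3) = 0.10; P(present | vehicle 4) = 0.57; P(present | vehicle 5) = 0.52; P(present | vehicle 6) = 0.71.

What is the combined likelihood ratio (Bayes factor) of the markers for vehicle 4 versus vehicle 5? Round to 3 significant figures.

0.965

The Bayes factor is the ratio of the joint likelihoods of the marker pattern under the two hypotheses.
  vehicle 4: 0.81 × 0.57 = 0.4617
  vehicle 5: 0.92 × 0.52 = 0.4784
Bayes factor = 0.4617 / 0.4784 ≈ 0.965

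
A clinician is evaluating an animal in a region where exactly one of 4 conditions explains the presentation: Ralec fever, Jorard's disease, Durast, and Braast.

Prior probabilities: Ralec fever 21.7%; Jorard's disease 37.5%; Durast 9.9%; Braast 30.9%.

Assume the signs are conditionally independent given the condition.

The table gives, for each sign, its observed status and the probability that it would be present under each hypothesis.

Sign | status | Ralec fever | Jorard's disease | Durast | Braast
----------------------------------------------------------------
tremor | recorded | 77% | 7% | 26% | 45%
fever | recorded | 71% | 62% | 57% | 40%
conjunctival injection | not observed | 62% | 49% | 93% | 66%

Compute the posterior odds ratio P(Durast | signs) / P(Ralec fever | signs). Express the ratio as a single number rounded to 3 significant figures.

0.0228

Posterior odds equal prior odds times the likelihood ratio; only the two competing hypotheses matter (using 1 − P(present | H) for each absent sign).
  Durast: 0.099 × 0.26 × 0.57 × (1 − 0.93) = 0.001027
  Ralec fever: 0.217 × 0.77 × 0.71 × (1 − 0.62) = 0.045081
Posterior odds = 0.001027 / 0.045081 ≈ 0.0228.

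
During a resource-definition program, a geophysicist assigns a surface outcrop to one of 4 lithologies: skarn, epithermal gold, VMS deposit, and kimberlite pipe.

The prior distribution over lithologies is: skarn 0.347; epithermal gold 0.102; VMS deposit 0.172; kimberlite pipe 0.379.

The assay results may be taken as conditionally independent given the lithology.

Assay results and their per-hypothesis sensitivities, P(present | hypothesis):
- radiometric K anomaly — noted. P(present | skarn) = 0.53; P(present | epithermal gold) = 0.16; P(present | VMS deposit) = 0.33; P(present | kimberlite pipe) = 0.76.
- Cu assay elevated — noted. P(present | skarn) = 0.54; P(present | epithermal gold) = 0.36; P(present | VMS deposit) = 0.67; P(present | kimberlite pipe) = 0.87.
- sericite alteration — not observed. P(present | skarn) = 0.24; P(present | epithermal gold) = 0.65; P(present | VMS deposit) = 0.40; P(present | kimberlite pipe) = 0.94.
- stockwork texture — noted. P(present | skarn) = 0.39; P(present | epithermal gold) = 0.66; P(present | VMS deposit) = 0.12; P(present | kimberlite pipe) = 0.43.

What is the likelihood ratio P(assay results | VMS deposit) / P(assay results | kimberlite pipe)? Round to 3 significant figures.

0.933

The Bayes factor is the ratio of the joint likelihoods of the assay result pattern under the two hypotheses (using 1 − P(present | H) for each absent assay result).
  VMS deposit: 0.33 × 0.67 × (1 − 0.40) × 0.12 = 0.015919
  kimberlite pipe: 0.76 × 0.87 × (1 − 0.94) × 0.43 = 0.017059
Bayes factor = 0.015919 / 0.017059 ≈ 0.933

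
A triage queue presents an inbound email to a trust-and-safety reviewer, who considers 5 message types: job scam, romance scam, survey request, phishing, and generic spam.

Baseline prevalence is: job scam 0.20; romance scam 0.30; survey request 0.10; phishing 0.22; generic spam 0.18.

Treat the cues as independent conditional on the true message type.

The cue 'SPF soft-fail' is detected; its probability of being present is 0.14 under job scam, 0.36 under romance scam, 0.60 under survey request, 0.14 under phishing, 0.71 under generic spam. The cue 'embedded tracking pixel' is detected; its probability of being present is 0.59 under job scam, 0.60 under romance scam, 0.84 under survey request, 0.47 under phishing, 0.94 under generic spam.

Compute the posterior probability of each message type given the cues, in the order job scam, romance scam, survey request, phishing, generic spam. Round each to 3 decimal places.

0.062, 0.243, 0.189, 0.054, 0.451

Multiply each prior by the joint likelihood of the cue pattern:
  job scam: 0.20 × 0.14 × 0.59 = 0.01652
  romance scam: 0.30 × 0.36 × 0.60 = 0.0648
  survey request: 0.10 × 0.60 × 0.84 = 0.0504
  phishing: 0.22 × 0.14 × 0.47 = 0.014476
  generic spam: 0.18 × 0.71 × 0.94 = 0.12013
The unnormalized weights sum to 0.26633.
P(job scam | evidence) = 0.01652 / 0.26633 ≈ 0.062
P(romance scam | evidence) = 0.0648 / 0.26633 ≈ 0.243
P(survey request | evidence) = 0.0504 / 0.26633 ≈ 0.189
P(phishing | evidence) = 0.014476 / 0.26633 ≈ 0.054
P(generic spam | evidence) = 0.12013 / 0.26633 ≈ 0.451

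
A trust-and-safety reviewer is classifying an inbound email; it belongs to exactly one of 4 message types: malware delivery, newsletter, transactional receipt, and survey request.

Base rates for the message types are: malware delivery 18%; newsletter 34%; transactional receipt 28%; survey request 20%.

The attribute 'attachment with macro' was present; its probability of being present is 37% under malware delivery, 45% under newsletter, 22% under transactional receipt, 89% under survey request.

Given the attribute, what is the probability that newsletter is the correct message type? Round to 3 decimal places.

0.333

For each hypothesis, the unnormalized posterior weight is prior × likelihood:
  malware delivery: 0.18 × 0.37 = 0.0666
  newsletter: 0.34 × 0.45 = 0.153
  transactional receipt: 0.28 × 0.22 = 0.0616
  survey request: 0.20 × 0.89 = 0.178
The unnormalized weights sum to 0.4592.
P(newsletter | evidence) = 0.153 / 0.4592 ≈ 0.333.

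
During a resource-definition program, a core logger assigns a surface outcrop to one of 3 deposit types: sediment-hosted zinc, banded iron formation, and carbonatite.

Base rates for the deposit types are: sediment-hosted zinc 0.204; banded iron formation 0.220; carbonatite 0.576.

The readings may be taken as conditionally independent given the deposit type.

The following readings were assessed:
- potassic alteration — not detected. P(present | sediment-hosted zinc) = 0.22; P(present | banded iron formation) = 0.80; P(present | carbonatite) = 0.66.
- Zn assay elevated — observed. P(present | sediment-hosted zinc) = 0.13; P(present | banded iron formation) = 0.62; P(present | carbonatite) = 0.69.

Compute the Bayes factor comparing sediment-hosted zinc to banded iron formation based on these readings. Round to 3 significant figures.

Take the product of per-reading likelihoods under each hypothesis (using 1 − P(present | H) for each absent reading), then divide.
  sediment-hosted zinc: (1 − 0.22) × 0.13 = 0.1014
  banded iron formation: (1 − 0.80) × 0.62 = 0.124
Bayes factor = 0.1014 / 0.124 ≈ 0.818

0.818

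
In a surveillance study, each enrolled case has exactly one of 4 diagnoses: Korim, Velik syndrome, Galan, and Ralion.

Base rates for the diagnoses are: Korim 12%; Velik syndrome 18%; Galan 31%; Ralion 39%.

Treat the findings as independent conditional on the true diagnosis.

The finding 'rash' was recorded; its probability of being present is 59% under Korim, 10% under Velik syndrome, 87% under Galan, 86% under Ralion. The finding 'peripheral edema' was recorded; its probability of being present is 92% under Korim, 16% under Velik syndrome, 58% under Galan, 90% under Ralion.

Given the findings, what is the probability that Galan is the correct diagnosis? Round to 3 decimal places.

By Bayes' rule with conditional independence, the unnormalized weight for each hypothesis is prior × ∏ likelihoods:
  Korim: 0.12 × 0.59 × 0.92 = 0.065136
  Velik syndrome: 0.18 × 0.10 × 0.16 = 0.00288
  Galan: 0.31 × 0.87 × 0.58 = 0.15643
  Ralion: 0.39 × 0.86 × 0.90 = 0.30186
Normalizing constant Z = 0.065136 + 0.00288 + 0.15643 + 0.30186 = 0.5263.
P(Galan | evidence) = 0.15643 / 0.5263 ≈ 0.297.

0.297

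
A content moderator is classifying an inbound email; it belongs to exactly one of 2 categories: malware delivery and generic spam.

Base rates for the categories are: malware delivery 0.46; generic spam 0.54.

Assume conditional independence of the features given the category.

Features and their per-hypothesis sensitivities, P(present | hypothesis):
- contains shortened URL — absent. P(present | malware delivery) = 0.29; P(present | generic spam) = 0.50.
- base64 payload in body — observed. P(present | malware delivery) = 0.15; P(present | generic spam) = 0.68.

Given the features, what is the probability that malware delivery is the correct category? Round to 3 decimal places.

0.211

Multiply each prior by the joint likelihood of the feature pattern (using 1 − P(present | H) for each absent feature):
  malware delivery: 0.46 × (1 − 0.29) × 0.15 = 0.04899
  generic spam: 0.54 × (1 − 0.50) × 0.68 = 0.1836
Normalizing constant Z = 0.04899 + 0.1836 = 0.23259.
P(malware delivery | evidence) = 0.04899 / 0.23259 ≈ 0.211.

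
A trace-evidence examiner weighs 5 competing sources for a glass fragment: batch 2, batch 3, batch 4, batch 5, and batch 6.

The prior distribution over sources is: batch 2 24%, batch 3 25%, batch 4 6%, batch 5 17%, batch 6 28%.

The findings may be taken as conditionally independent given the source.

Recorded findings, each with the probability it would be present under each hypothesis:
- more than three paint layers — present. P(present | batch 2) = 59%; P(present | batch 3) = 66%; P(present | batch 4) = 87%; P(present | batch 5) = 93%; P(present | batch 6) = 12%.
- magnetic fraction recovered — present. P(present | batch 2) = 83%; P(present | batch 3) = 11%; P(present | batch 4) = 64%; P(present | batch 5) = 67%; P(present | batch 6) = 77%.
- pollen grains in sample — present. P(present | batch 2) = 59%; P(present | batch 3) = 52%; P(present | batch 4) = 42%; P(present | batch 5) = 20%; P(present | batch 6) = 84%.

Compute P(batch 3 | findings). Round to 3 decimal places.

For each hypothesis, the unnormalized posterior weight is prior × product of the finding likelihoods:
  batch 2: 0.24 × 0.59 × 0.83 × 0.59 = 0.069342
  batch 3: 0.25 × 0.66 × 0.11 × 0.52 = 0.009438
  batch 4: 0.06 × 0.87 × 0.64 × 0.42 = 0.014031
  batch 5: 0.17 × 0.93 × 0.67 × 0.20 = 0.021185
  batch 6: 0.28 × 0.12 × 0.77 × 0.84 = 0.021732
The unnormalized weights sum to 0.13573.
P(batch 3 | evidence) = 0.009438 / 0.13573 ≈ 0.070.

0.070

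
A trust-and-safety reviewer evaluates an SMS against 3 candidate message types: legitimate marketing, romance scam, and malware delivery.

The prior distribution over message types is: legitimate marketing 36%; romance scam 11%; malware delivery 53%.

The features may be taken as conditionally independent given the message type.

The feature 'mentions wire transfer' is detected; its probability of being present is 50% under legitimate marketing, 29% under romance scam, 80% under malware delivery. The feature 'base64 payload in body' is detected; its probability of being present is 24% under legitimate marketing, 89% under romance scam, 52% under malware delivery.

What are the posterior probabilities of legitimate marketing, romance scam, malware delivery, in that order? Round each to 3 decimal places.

For each hypothesis, the unnormalized posterior weight is prior × product of the feature likelihoods:
  legitimate marketing: 0.36 × 0.50 × 0.24 = 0.0432
  romance scam: 0.11 × 0.29 × 0.89 = 0.028391
  malware delivery: 0.53 × 0.80 × 0.52 = 0.22048
Marginal likelihood of the evidence = 0.29207.
P(legitimate marketing | evidence) = 0.0432 / 0.29207 ≈ 0.148
P(romance scam | evidence) = 0.028391 / 0.29207 ≈ 0.097
P(malware delivery | evidence) = 0.22048 / 0.29207 ≈ 0.755

0.148, 0.097, 0.755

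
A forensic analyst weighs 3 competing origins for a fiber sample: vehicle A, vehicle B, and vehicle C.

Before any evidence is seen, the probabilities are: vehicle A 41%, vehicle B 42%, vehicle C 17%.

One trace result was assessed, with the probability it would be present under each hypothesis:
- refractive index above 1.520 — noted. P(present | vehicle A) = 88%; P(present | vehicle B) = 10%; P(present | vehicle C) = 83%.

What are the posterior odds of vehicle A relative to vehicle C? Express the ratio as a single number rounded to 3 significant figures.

Unnormalized posterior weight (prior times the trace result likelihood) for each of the two hypotheses:
  vehicle A: 0.41 × 0.88 = 0.3608
  vehicle C: 0.17 × 0.83 = 0.1411
Odds(vehicle A : vehicle C) = 0.3608 / 0.1411 ≈ 2.56.

2.56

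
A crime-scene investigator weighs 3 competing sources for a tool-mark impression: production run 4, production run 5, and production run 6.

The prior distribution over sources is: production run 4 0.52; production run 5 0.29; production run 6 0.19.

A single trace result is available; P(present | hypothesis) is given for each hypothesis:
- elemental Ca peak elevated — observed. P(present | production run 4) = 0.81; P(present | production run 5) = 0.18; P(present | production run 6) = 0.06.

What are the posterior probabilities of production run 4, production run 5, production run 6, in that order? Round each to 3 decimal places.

Multiply each prior by the likelihood of the trace result:
  production run 4: 0.52 × 0.81 = 0.4212
  production run 5: 0.29 × 0.18 = 0.0522
  production run 6: 0.19 × 0.06 = 0.0114
The unnormalized weights sum to 0.4848.
P(production run 4 | evidence) = 0.4212 / 0.4848 ≈ 0.869
P(production run 5 | evidence) = 0.0522 / 0.4848 ≈ 0.108
P(production run 6 | evidence) = 0.0114 / 0.4848 ≈ 0.024

0.869, 0.108, 0.024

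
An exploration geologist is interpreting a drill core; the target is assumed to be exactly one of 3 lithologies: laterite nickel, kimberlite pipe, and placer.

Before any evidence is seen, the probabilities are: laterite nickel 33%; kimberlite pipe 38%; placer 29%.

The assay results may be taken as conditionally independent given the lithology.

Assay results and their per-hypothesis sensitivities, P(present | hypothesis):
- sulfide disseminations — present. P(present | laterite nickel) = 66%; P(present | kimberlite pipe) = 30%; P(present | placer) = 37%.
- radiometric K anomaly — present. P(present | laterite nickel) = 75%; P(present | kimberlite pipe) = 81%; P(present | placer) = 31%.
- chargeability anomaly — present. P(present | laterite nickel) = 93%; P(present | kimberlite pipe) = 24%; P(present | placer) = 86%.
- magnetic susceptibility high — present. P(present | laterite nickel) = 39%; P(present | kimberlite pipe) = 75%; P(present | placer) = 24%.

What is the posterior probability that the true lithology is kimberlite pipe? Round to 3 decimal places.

By Bayes' rule with conditional independence, the unnormalized weight for each hypothesis is prior × ∏ likelihoods:
  laterite nickel: 0.33 × 0.66 × 0.75 × 0.93 × 0.39 = 0.059247
  kimberlite pipe: 0.38 × 0.30 × 0.81 × 0.24 × 0.75 = 0.016621
  placer: 0.29 × 0.37 × 0.31 × 0.86 × 0.24 = 0.0068655
Marginal likelihood of the evidence = 0.082734.
P(kimberlite pipe | evidence) = 0.016621 / 0.082734 ≈ 0.201.

0.201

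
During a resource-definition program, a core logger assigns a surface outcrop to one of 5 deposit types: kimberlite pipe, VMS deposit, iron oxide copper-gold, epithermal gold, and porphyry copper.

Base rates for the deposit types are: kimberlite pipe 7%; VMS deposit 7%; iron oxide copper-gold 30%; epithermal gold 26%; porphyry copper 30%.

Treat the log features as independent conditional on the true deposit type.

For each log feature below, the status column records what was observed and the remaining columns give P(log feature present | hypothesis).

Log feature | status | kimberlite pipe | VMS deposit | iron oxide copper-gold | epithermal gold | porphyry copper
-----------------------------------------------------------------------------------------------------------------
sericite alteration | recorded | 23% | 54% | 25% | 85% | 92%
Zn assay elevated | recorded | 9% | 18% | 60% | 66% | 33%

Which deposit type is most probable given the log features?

Multiply each prior by the joint likelihood of the log feature pattern:
  kimberlite pipe: 0.07 × 0.23 × 0.09 = 0.001449
  VMS deposit: 0.07 × 0.54 × 0.18 = 0.006804
  iron oxide copper-gold: 0.30 × 0.25 × 0.60 = 0.045
  epithermal gold: 0.26 × 0.85 × 0.66 = 0.14586
  porphyry copper: 0.30 × 0.92 × 0.33 = 0.09108
Marginal likelihood of the evidence = 0.29019.
P(kimberlite pipe | evidence) ≈ 0.001449 / 0.29019 ≈ 0.005
P(VMS deposit | evidence) ≈ 0.006804 / 0.29019 ≈ 0.023
P(iron oxide copper-gold | evidence) ≈ 0.045 / 0.29019 ≈ 0.155
P(epithermal gold | evidence) ≈ 0.14586 / 0.29019 ≈ 0.503
P(porphyry copper | evidence) ≈ 0.09108 / 0.29019 ≈ 0.314
The largest is 0.503, so epithermal gold is most probable.

epithermal gold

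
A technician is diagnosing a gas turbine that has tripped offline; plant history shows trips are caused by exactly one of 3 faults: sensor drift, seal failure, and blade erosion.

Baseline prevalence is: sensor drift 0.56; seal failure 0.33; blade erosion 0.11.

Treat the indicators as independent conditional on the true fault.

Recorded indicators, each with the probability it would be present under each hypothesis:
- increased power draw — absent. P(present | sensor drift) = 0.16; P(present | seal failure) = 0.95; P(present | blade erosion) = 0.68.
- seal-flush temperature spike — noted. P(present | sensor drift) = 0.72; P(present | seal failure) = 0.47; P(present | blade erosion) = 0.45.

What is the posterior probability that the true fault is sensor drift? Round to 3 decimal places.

0.935

For each hypothesis, the unnormalized posterior weight is prior × product of the indicator likelihoods (using 1 − P(present | H) for each absent indicator):
  sensor drift: 0.56 × (1 − 0.16) × 0.72 = 0.33869
  seal failure: 0.33 × (1 − 0.95) × 0.47 = 0.007755
  blade erosion: 0.11 × (1 − 0.68) × 0.45 = 0.01584
Normalizing constant Z = 0.33869 + 0.007755 + 0.01584 = 0.36228.
P(sensor drift | evidence) = 0.33869 / 0.36228 ≈ 0.935.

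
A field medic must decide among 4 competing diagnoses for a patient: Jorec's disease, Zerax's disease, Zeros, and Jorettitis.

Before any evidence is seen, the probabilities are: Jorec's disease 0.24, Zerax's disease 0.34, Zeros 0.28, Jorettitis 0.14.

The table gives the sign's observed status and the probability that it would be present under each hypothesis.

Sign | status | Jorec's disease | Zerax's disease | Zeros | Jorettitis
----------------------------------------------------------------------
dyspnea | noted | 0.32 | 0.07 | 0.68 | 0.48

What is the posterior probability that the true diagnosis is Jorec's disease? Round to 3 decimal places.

By Bayes' rule, the unnormalized weight for each hypothesis is prior × likelihood:
  Jorec's disease: 0.24 × 0.32 = 0.0768
  Zerax's disease: 0.34 × 0.07 = 0.0238
  Zeros: 0.28 × 0.68 = 0.1904
  Jorettitis: 0.14 × 0.48 = 0.0672
The unnormalized weights sum to 0.3582.
P(Jorec's disease | evidence) = 0.0768 / 0.3582 ≈ 0.214.

0.214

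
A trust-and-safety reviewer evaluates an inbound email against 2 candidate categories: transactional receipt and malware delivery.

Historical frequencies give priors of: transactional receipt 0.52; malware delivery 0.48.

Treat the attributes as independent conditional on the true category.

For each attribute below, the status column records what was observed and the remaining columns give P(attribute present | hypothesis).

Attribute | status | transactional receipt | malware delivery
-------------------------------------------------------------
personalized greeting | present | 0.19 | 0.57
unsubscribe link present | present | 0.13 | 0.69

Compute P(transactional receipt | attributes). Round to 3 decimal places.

Multiply each prior by the joint likelihood of the attribute pattern:
  transactional receipt: 0.52 × 0.19 × 0.13 = 0.012844
  malware delivery: 0.48 × 0.57 × 0.69 = 0.18878
Marginal likelihood of the evidence = 0.20163.
P(transactional receipt | evidence) = 0.012844 / 0.20163 ≈ 0.064.

0.064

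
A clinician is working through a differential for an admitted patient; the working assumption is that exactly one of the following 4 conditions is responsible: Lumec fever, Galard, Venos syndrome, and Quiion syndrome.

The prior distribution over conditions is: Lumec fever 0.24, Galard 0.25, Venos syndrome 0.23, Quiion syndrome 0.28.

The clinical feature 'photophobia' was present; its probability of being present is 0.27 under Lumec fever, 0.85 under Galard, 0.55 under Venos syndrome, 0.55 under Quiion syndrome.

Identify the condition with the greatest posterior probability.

Multiply each prior by the likelihood of the clinical feature:
  Lumec fever: 0.24 × 0.27 = 0.0648
  Galard: 0.25 × 0.85 = 0.2125
  Venos syndrome: 0.23 × 0.55 = 0.1265
  Quiion syndrome: 0.28 × 0.55 = 0.154
The unnormalized weights sum to 0.5578.
P(Lumec fever | evidence) ≈ 0.0648 / 0.5578 ≈ 0.116
P(Galard | evidence) ≈ 0.2125 / 0.5578 ≈ 0.381
P(Venos syndrome | evidence) ≈ 0.1265 / 0.5578 ≈ 0.227
P(Quiion syndrome | evidence) ≈ 0.154 / 0.5578 ≈ 0.276
The largest is 0.381, so Galard is most probable.

Galard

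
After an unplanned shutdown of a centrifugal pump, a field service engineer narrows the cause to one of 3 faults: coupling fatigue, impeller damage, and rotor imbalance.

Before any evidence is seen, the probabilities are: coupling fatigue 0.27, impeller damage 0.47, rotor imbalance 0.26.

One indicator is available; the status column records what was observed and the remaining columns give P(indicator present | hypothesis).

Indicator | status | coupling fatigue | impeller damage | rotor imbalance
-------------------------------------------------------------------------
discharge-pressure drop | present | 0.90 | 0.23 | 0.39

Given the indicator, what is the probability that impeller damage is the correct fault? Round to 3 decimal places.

0.239

Multiply each prior by the likelihood of the indicator:
  coupling fatigue: 0.27 × 0.90 = 0.243
  impeller damage: 0.47 × 0.23 = 0.1081
  rotor imbalance: 0.26 × 0.39 = 0.1014
Marginal likelihood of the evidence = 0.4525.
P(impeller damage | evidence) = 0.1081 / 0.4525 ≈ 0.239.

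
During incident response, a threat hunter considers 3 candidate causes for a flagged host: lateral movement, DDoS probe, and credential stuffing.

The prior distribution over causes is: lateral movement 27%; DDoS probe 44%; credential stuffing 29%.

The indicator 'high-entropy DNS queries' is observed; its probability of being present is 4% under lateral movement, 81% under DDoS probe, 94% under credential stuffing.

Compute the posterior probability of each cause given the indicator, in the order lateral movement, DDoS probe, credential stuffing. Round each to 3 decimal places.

0.017, 0.557, 0.426

By Bayes' rule, the unnormalized weight for each hypothesis is prior × likelihood:
  lateral movement: 0.27 × 0.04 = 0.0108
  DDoS probe: 0.44 × 0.81 = 0.3564
  credential stuffing: 0.29 × 0.94 = 0.2726
Marginal likelihood of the evidence = 0.6398.
P(lateral movement | evidence) = 0.0108 / 0.6398 ≈ 0.017
P(DDoS probe | evidence) = 0.3564 / 0.6398 ≈ 0.557
P(credential stuffing | evidence) = 0.2726 / 0.6398 ≈ 0.426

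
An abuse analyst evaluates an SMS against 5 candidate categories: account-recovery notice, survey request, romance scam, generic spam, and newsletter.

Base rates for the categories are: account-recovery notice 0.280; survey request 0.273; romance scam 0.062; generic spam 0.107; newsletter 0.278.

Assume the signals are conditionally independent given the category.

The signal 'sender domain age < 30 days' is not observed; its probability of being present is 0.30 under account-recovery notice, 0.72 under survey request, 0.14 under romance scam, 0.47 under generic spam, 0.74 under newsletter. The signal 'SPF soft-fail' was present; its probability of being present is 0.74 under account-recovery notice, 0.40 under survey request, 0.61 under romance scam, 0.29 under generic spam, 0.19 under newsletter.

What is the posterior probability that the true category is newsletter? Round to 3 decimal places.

For each hypothesis, the unnormalized posterior weight is prior × product of the signal likelihoods (using 1 − P(present | H) for each absent signal):
  account-recovery notice: 0.280 × (1 − 0.30) × 0.74 = 0.14504
  survey request: 0.273 × (1 − 0.72) × 0.40 = 0.030576
  romance scam: 0.062 × (1 − 0.14) × 0.61 = 0.032525
  generic spam: 0.107 × (1 − 0.47) × 0.29 = 0.016446
  newsletter: 0.278 × (1 − 0.74) × 0.19 = 0.013733
Marginal likelihood of the evidence = 0.23832.
P(newsletter | evidence) = 0.013733 / 0.23832 ≈ 0.058.

0.058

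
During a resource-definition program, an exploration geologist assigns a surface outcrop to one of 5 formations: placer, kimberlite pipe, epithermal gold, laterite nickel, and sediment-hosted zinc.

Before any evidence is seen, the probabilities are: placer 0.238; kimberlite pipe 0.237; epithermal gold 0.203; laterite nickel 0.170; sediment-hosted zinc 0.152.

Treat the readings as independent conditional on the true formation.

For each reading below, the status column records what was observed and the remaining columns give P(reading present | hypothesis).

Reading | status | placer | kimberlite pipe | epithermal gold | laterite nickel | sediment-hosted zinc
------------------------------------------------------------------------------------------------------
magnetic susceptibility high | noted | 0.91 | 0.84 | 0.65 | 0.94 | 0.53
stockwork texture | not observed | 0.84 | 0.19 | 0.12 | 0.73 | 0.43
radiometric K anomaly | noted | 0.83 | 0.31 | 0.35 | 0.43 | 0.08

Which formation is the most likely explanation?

kimberlite pipe

For each hypothesis, the unnormalized posterior weight is prior × product of the reading likelihoods (using 1 − P(present | H) for each absent reading):
  placer: 0.238 × 0.91 × (1 − 0.84) × 0.83 = 0.028762
  kimberlite pipe: 0.237 × 0.84 × (1 − 0.19) × 0.31 = 0.049989
  epithermal gold: 0.203 × 0.65 × (1 − 0.12) × 0.35 = 0.040641
  laterite nickel: 0.170 × 0.94 × (1 − 0.73) × 0.43 = 0.018553
  sediment-hosted zinc: 0.152 × 0.53 × (1 − 0.43) × 0.08 = 0.0036735
The unnormalized weights sum to 0.14162.
P(placer | evidence) ≈ 0.028762 / 0.14162 ≈ 0.203
P(kimberlite pipe | evidence) ≈ 0.049989 / 0.14162 ≈ 0.353
P(epithermal gold | evidence) ≈ 0.040641 / 0.14162 ≈ 0.287
P(laterite nickel | evidence) ≈ 0.018553 / 0.14162 ≈ 0.131
P(sediment-hosted zinc | evidence) ≈ 0.0036735 / 0.14162 ≈ 0.026
The largest is 0.353, so kimberlite pipe is most probable.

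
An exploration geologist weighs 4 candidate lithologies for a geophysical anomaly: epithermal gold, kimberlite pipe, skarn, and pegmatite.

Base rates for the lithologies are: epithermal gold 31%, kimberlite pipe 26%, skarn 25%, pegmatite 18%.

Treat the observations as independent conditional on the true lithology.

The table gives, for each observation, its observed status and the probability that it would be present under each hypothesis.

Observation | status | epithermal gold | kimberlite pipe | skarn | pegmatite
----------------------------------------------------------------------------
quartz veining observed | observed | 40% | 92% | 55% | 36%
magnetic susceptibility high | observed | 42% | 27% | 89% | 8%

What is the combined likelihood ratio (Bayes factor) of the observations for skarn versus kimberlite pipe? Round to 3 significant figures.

Joint likelihood of the evidence pattern under each hypothesis:
  skarn: 0.55 × 0.89 = 0.4895
  kimberlite pipe: 0.92 × 0.27 = 0.2484
Bayes factor = 0.4895 / 0.2484 ≈ 1.97

1.97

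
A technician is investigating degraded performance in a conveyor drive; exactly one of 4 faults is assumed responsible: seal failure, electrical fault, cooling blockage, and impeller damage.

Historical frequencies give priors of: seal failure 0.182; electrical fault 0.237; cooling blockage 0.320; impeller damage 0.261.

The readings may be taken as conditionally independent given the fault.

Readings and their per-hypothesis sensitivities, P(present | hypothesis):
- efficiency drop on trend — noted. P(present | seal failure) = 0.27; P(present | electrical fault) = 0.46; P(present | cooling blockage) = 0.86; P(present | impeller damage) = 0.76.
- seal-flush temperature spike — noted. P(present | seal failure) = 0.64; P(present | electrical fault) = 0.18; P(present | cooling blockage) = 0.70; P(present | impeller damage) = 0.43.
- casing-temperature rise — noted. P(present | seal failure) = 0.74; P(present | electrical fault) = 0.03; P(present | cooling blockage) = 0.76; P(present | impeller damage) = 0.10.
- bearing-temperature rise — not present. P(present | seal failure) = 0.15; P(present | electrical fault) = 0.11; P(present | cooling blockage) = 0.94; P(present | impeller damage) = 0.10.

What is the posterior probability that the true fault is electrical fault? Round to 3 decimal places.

For each hypothesis, the unnormalized posterior weight is prior × product of the reading likelihoods (using 1 − P(present | H) for each absent reading):
  seal failure: 0.182 × 0.27 × 0.64 × 0.74 × (1 − 0.15) = 0.019782
  electrical fault: 0.237 × 0.46 × 0.18 × 0.03 × (1 − 0.11) = 0.00052395
  cooling blockage: 0.320 × 0.86 × 0.70 × 0.76 × (1 − 0.94) = 0.0087844
  impeller damage: 0.261 × 0.76 × 0.43 × 0.10 × (1 − 0.10) = 0.0076765
The unnormalized weights sum to 0.036767.
P(electrical fault | evidence) = 0.00052395 / 0.036767 ≈ 0.014.

0.014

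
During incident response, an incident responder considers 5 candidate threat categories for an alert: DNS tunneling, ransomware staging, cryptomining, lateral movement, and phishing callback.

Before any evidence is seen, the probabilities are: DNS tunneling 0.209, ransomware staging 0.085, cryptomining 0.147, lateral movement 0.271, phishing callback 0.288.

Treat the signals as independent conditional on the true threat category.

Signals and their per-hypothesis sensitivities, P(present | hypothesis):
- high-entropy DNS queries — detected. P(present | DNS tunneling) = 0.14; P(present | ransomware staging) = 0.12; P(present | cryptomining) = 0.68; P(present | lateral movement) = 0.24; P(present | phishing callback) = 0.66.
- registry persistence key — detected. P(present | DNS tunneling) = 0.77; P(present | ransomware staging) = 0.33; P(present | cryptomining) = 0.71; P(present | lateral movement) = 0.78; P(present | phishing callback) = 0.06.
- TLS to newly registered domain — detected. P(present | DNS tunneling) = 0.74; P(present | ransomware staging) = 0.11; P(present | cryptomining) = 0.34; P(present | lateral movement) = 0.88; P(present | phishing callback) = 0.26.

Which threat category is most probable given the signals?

For each hypothesis, the unnormalized posterior weight is prior × product of the signal likelihoods:
  DNS tunneling: 0.209 × 0.14 × 0.77 × 0.74 = 0.016672
  ransomware staging: 0.085 × 0.12 × 0.33 × 0.11 = 0.00037026
  cryptomining: 0.147 × 0.68 × 0.71 × 0.34 = 0.02413
  lateral movement: 0.271 × 0.24 × 0.78 × 0.88 = 0.044643
  phishing callback: 0.288 × 0.66 × 0.06 × 0.26 = 0.0029652
The unnormalized weights sum to 0.088782.
P(DNS tunneling | evidence) ≈ 0.016672 / 0.088782 ≈ 0.188
P(ransomware staging | evidence) ≈ 0.00037026 / 0.088782 ≈ 0.004
P(cryptomining | evidence) ≈ 0.02413 / 0.088782 ≈ 0.272
P(lateral movement | evidence) ≈ 0.044643 / 0.088782 ≈ 0.503
P(phishing callback | evidence) ≈ 0.0029652 / 0.088782 ≈ 0.033
The largest is 0.503, so lateral movement is most probable.

lateral movement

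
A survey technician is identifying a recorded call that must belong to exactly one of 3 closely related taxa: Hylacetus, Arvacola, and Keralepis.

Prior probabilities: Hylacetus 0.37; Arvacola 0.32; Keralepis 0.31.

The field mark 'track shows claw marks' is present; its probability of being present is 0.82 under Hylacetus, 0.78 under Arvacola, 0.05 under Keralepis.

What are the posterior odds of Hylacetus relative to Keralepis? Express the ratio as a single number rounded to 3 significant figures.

The normalizing constant cancels in an odds ratio, so compute prior × likelihood for the two hypotheses only:
  Hylacetus: 0.37 × 0.82 = 0.3034
  Keralepis: 0.31 × 0.05 = 0.0155
Posterior odds = 0.3034 / 0.0155 ≈ 19.6.

19.6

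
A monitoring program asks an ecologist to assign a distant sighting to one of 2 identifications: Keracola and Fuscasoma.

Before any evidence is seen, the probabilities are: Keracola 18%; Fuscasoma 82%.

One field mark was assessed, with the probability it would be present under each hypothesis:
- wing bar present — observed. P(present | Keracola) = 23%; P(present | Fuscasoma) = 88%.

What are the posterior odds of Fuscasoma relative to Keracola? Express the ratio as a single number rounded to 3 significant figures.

Unnormalized posterior weight (prior times the field mark likelihood) for each of the two hypotheses:
  Fuscasoma: 0.82 × 0.88 = 0.7216
  Keracola: 0.18 × 0.23 = 0.0414
Posterior odds = 0.7216 / 0.0414 ≈ 17.4.

17.4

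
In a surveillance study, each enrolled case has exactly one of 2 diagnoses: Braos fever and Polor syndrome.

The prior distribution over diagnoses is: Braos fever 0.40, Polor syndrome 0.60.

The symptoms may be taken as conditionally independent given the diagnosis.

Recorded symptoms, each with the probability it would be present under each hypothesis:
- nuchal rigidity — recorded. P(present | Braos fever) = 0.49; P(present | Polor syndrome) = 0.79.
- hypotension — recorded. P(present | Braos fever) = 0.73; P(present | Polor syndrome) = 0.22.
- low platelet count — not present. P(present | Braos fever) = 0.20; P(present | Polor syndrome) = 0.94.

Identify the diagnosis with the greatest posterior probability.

Braos fever

For each hypothesis, the unnormalized posterior weight is prior × product of the symptom likelihoods (using 1 − P(present | H) for each absent symptom):
  Braos fever: 0.40 × 0.49 × 0.73 × (1 − 0.20) = 0.11446
  Polor syndrome: 0.60 × 0.79 × 0.22 × (1 − 0.94) = 0.0062568
Marginal likelihood of the evidence = 0.12072.
P(Braos fever | evidence) ≈ 0.11446 / 0.12072 ≈ 0.948
P(Polor syndrome | evidence) ≈ 0.0062568 / 0.12072 ≈ 0.052
The largest is 0.948, so Braos fever is most probable.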